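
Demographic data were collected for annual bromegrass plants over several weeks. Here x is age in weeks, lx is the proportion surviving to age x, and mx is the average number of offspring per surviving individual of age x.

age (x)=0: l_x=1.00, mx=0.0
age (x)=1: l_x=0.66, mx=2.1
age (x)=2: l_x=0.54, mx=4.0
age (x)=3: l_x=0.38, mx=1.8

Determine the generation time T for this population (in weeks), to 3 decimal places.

lx·mx: 0, 1.386, 2.16, 0.684 → R0 = 4.23
x·lx·mx: 0, 1.386, 4.32, 2.052 → Σ = 7.758
T = 7.758 / 4.23 = 1.834043… → 1.834

1.834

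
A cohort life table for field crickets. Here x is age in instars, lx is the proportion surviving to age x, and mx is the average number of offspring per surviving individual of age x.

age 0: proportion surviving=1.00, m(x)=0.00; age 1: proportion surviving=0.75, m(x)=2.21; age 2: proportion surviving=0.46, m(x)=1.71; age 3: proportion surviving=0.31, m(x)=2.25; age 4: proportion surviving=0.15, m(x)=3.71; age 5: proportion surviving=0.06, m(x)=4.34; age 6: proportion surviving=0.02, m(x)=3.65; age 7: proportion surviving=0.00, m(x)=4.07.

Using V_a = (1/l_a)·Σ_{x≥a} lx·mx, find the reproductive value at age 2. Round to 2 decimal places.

5.16

lx·mx for x ≥ 2: 0.7866, 0.6975, 0.5565, 0.2604, 0.073, 0 → sum = 2.374
V_2 = 2.374 / l_2 = 2.374 / 0.46 = 5.16087… → 5.16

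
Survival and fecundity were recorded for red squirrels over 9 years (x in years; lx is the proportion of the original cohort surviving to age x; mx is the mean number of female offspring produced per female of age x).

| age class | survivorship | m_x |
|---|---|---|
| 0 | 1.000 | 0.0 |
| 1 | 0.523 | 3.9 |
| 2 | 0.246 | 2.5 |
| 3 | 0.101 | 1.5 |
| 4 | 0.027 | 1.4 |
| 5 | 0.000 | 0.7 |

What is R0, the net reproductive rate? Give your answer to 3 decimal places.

lx·mx by age: 0, 2.0397, 0.615, 0.1515, 0.0378, 0
R0 = Σ lx·mx = 2.844 → 2.844

2.844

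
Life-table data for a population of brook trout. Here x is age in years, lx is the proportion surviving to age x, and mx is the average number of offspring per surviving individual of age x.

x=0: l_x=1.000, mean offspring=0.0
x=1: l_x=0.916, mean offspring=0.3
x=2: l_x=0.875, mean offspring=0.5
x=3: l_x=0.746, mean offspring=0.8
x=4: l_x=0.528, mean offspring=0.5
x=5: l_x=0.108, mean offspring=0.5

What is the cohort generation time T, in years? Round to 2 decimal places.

lx·mx: 0, 0.2748, 0.4375, 0.5968, 0.264, 0.054 → R0 = 1.6271
x·lx·mx: 0, 0.2748, 0.875, 1.7904, 1.056, 0.27 → Σ = 4.2662
T = 4.2662 / 1.6271 = 2.621965… → 2.62

2.62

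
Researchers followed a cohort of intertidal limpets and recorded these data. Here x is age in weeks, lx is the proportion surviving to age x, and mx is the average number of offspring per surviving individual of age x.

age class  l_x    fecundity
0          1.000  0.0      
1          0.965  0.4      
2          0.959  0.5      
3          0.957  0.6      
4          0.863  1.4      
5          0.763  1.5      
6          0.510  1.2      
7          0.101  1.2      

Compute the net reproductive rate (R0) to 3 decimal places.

4.526

lx·mx by age: 0, 0.386, 0.4795, 0.5742, 1.2082, 1.1445, 0.612, 0.1212
R0 = Σ lx·mx = 4.5256 → 4.526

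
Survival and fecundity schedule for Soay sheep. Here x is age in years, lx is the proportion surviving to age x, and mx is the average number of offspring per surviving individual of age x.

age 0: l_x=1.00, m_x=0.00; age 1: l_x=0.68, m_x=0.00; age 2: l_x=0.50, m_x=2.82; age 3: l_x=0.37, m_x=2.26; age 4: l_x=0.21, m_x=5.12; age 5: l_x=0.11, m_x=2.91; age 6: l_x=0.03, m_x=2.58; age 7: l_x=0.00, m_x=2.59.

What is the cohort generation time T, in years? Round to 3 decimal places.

lx·mx: 0, 0, 1.41, 0.8362, 1.0752, 0.3201, 0.0774, 0 → R0 = 3.7189
x·lx·mx: 0, 0, 2.82, 2.5086, 4.3008, 1.6005, 0.4644, 0 → Σ = 11.6943
T = 11.6943 / 3.7189 = 3.144559… → 3.145

3.145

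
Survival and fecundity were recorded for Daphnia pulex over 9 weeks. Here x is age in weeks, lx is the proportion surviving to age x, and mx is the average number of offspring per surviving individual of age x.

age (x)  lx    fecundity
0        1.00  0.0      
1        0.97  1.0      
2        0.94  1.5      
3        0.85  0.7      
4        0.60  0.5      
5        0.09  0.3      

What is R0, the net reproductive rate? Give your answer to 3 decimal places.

lx·mx by age: 0, 0.97, 1.41, 0.595, 0.3, 0.027
R0 = Σ lx·mx = 3.302 → 3.302

3.302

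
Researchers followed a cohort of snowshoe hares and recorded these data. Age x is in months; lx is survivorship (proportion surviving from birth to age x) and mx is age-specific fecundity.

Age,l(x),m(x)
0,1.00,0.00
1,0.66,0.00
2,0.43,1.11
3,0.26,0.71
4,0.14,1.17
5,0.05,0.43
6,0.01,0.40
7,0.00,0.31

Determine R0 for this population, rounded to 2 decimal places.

lx·mx by age: 0, 0, 0.4773, 0.1846, 0.1638, 0.0215, 0.004, 0
R0 = Σ lx·mx = 0.8512 → 0.85

0.85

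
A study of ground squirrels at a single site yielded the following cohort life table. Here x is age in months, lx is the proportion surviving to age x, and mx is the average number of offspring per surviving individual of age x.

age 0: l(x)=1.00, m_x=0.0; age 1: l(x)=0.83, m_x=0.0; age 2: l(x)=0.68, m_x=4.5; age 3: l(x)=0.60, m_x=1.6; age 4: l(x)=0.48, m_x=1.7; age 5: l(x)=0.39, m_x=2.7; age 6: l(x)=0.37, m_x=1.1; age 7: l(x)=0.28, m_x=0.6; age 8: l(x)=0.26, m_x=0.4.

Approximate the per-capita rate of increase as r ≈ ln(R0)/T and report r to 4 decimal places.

R0 = Σ lx·mx = 0 + 0 + 3.06 + 0.96 + 0.816 + 1.053 + 0.407 + 0.168 + 0.104 = 6.568
Σ x·lx·mx = 21.979; T = 21.979/6.568 = 3.34638…
r ≈ ln(R0)/T = ln(6.568)/3.34638… = 0.562462… → 0.5625

0.5625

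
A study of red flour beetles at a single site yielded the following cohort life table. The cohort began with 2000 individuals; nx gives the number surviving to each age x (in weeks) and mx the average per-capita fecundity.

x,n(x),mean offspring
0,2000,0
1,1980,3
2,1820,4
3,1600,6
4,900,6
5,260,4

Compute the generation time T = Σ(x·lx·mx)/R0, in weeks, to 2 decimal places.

lx = nx/n0 = nx/2000: 1, 0.99, 0.91, 0.8, 0.45, 0.13
lx·mx: 0, 2.97, 3.64, 4.8, 2.7, 0.52 → R0 = 14.63
x·lx·mx: 0, 2.97, 7.28, 14.4, 10.8, 2.6 → Σ = 38.05
T = 38.05 / 14.63 = 2.60082… → 2.60

2.60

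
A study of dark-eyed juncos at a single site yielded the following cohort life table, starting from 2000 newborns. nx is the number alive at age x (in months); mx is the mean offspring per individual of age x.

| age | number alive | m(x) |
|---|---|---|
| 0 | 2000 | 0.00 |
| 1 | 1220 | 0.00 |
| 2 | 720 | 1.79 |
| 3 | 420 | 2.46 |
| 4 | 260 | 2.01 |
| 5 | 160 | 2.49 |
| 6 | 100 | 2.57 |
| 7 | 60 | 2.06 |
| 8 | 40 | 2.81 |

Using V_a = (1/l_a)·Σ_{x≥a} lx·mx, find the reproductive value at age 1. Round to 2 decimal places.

3.06

lx = nx/n0 = nx/2000: 1, 0.61, 0.36, 0.21, 0.13, 0.08, 0.05, 0.03, 0.02
lx·mx for x ≥ 1: 0, 0.6444, 0.5166, 0.2613, 0.1992, 0.1285, 0.0618, 0.0562 → sum = 1.868
V_1 = 1.868 / l_1 = 1.868 / 0.61 = 3.062295… → 3.06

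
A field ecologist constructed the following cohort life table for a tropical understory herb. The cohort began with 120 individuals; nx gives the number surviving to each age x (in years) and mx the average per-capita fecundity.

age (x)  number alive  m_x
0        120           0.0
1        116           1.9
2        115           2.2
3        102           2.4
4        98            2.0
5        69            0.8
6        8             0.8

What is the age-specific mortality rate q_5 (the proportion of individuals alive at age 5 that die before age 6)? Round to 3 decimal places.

0.884

lx = nx/n0 = nx/120: 1, 0.96667…, 0.95833…, 0.85, 0.81667…, 0.575, 0.06667…
q_5 = (l_5 − l_6) / l_5 = (0.575 − 0.066667…) / 0.575
     = 0.508333… / 0.575 = 0.884058… → 0.884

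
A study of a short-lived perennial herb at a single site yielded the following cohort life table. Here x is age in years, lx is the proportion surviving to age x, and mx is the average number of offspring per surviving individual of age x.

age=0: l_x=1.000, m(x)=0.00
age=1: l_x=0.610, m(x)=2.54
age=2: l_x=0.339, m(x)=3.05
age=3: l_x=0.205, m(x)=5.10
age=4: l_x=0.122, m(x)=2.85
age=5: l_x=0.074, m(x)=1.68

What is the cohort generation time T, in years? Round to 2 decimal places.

lx·mx: 0, 1.5494, 1.03395, 1.0455, 0.3477, 0.12432 → R0 = 4.10087
x·lx·mx: 0, 1.5494, 2.0679, 3.1365, 1.3908, 0.6216 → Σ = 8.7662
T = 8.7662 / 4.10087 = 2.137644… → 2.14

2.14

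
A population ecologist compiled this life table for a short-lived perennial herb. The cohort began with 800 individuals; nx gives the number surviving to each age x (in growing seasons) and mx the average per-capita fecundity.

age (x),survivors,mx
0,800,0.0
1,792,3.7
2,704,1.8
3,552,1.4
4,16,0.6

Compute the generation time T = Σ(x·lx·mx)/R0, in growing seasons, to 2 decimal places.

lx = nx/n0 = nx/800: 1, 0.99, 0.88, 0.69, 0.02
lx·mx: 0, 3.663, 1.584, 0.966, 0.012 → R0 = 6.225
x·lx·mx: 0, 3.663, 3.168, 2.898, 0.048 → Σ = 9.777
T = 9.777 / 6.225 = 1.570602… → 1.57

1.57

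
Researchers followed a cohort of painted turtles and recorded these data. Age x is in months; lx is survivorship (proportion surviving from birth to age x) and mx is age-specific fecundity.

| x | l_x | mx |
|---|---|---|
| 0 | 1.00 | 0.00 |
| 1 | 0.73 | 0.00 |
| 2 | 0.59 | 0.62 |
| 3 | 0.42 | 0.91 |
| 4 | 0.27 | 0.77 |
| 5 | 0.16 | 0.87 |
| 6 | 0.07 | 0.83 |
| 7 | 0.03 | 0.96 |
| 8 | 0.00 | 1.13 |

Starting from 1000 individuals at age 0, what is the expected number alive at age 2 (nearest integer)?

Expected survivors = N0 · l_2 = 1000 × 0.59 = 590 → 590

590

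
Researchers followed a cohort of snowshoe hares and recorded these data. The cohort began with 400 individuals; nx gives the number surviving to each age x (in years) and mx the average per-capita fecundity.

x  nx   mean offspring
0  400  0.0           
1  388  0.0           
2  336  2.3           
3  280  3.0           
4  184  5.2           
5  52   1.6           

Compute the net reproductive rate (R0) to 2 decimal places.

6.63

lx = nx/n0 = nx/400: 1, 0.97, 0.84, 0.7, 0.46, 0.13
lx·mx by age: 0, 0, 1.932, 2.1, 2.392, 0.208
R0 = Σ lx·mx = 6.632 → 6.63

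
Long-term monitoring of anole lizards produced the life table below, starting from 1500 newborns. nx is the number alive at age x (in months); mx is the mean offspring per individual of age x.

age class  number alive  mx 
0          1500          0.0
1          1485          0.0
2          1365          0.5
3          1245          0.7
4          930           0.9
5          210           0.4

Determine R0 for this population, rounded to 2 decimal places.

lx = nx/n0 = nx/1500: 1, 0.99, 0.91, 0.83, 0.62, 0.14
lx·mx by age: 0, 0, 0.455, 0.581, 0.558, 0.056
R0 = Σ lx·mx = 1.65 → 1.65

1.65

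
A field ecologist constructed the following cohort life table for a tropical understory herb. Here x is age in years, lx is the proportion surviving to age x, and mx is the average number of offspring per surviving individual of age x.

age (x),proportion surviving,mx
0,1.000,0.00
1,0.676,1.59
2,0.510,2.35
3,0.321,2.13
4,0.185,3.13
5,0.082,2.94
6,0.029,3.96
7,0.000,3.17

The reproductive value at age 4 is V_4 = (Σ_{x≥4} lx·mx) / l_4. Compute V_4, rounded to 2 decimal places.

lx·mx for x ≥ 4: 0.57905, 0.24108, 0.11484, 0 → sum = 0.93497
V_4 = 0.93497 / l_4 = 0.93497 / 0.185 = 5.053892… → 5.05

5.05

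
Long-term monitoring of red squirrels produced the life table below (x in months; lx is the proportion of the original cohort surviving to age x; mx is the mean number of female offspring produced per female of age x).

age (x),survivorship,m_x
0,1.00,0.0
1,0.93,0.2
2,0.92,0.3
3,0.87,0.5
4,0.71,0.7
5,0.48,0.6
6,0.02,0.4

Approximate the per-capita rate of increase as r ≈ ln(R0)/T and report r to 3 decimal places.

0.161

R0 = Σ lx·mx = 0 + 0.186 + 0.276 + 0.435 + 0.497 + 0.288 + 0.008 = 1.69
Σ x·lx·mx = 5.519; T = 5.519/1.69 = 3.26568…
r ≈ ln(R0)/T = ln(1.69)/3.26568… = 0.16068… → 0.161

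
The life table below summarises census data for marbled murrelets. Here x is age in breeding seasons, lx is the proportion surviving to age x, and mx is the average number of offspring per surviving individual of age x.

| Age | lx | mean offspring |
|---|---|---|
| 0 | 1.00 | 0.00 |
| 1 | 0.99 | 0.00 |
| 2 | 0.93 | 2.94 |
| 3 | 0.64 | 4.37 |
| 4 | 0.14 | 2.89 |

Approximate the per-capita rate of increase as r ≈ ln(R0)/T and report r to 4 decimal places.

R0 = Σ lx·mx = 0 + 0 + 2.7342 + 2.7968 + 0.4046 = 5.9356
Σ x·lx·mx = 15.4772; T = 15.4772/5.9356 = 2.60752…
r ≈ ln(R0)/T = ln(5.9356)/2.60752… = 0.683012… → 0.6830

0.6830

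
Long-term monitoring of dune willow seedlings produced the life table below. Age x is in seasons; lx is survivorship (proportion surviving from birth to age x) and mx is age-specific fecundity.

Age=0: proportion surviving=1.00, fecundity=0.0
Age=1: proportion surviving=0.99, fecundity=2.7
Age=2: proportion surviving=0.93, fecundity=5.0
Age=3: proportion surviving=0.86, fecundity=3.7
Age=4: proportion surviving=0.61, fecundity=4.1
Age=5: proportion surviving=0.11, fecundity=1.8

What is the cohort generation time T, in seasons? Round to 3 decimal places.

2.462

lx·mx: 0, 2.673, 4.65, 3.182, 2.501, 0.198 → R0 = 13.204
x·lx·mx: 0, 2.673, 9.3, 9.546, 10.004, 0.99 → Σ = 32.513
T = 32.513 / 13.204 = 2.46236… → 2.462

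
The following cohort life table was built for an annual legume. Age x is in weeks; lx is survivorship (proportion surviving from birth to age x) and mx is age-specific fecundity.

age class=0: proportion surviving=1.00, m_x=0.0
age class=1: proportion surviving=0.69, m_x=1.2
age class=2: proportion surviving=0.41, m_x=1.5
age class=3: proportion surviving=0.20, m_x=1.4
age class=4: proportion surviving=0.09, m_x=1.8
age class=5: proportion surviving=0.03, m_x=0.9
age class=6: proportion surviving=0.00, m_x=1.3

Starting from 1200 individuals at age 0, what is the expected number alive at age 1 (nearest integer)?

828

Expected survivors = N0 · l_1 = 1200 × 0.69 = 828 → 828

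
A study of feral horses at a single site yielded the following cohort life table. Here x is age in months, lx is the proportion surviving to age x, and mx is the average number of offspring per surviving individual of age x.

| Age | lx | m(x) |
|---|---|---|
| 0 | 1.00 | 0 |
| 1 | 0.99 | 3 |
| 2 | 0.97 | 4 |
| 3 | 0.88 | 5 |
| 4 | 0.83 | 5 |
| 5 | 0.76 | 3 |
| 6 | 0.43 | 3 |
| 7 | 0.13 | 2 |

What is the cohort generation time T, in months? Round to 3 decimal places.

3.198

lx·mx: 0, 2.97, 3.88, 4.4, 4.15, 2.28, 1.29, 0.26 → R0 = 19.23
x·lx·mx: 0, 2.97, 7.76, 13.2, 16.6, 11.4, 7.74, 1.82 → Σ = 61.49
T = 61.49 / 19.23 = 3.197608… → 3.198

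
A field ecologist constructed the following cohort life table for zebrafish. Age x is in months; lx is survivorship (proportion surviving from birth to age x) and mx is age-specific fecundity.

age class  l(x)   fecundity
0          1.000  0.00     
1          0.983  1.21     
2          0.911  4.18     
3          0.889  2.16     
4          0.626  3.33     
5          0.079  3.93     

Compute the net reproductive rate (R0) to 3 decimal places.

9.313

lx·mx by age: 0, 1.18943, 3.80798, 1.92024, 2.08458, 0.31047
R0 = Σ lx·mx = 9.3127 → 9.313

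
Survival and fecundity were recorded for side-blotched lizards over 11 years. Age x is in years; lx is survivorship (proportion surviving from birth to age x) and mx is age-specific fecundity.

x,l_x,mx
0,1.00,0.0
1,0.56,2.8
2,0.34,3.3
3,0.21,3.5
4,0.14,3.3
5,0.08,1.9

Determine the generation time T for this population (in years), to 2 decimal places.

lx·mx: 0, 1.568, 1.122, 0.735, 0.462, 0.152 → R0 = 4.039
x·lx·mx: 0, 1.568, 2.244, 2.205, 1.848, 0.76 → Σ = 8.625
T = 8.625 / 4.039 = 2.13543… → 2.14

2.14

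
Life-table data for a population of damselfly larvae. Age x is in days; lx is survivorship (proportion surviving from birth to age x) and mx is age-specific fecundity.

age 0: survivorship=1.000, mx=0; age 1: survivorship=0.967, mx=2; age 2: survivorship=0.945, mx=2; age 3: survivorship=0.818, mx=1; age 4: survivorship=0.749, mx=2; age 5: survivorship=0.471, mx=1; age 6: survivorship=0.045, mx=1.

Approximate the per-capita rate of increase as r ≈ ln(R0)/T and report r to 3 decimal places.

0.752

R0 = Σ lx·mx = 0 + 1.934 + 1.89 + 0.818 + 1.498 + 0.471 + 0.045 = 6.656
Σ x·lx·mx = 16.785; T = 16.785/6.656 = 2.52178…
r ≈ ln(R0)/T = ln(6.656)/2.52178… = 0.75166… → 0.752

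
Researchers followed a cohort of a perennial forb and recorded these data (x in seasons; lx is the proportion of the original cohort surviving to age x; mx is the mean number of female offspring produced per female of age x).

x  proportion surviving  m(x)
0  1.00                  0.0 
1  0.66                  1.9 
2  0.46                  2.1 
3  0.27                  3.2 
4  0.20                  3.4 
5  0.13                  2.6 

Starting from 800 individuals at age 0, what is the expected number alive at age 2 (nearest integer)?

Expected survivors = N0 · l_2 = 800 × 0.46 = 368 → 368

368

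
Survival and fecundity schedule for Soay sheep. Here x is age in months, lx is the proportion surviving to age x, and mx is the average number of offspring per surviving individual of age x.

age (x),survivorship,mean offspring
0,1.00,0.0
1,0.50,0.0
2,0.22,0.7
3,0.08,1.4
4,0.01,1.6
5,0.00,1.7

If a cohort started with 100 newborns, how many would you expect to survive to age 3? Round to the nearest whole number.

Expected survivors = N0 · l_3 = 100 × 0.08 = 8 → 8

8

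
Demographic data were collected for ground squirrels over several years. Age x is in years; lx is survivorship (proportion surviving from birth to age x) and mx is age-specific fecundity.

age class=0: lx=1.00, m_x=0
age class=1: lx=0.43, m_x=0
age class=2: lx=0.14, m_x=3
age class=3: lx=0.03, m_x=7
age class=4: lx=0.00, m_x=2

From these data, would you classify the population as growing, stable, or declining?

R0 = Σ lx·mx = 0 + 0 + 0.42 + 0.21 + 0 = 0.63
R0 < 1, so the population is declining.

declining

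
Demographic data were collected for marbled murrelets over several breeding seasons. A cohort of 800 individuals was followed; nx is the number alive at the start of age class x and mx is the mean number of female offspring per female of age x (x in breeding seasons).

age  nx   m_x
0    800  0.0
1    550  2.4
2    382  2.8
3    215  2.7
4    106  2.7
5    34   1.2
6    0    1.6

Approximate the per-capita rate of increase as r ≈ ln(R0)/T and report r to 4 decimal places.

lx = nx/n0 = nx/800: 1, 0.6875, 0.4775, 0.26875, 0.1325, 0.0425, 0
R0 = Σ lx·mx = 0 + 1.65 + 1.337 + 0.72563… + 0.35775 + 0.051 + 0 = 4.121375
Σ x·lx·mx = 8.186875; T = 8.186875/4.121375 = 1.98644…
r ≈ ln(R0)/T = ln(4.121375)/1.98644… = 0.712926… → 0.7129

0.7129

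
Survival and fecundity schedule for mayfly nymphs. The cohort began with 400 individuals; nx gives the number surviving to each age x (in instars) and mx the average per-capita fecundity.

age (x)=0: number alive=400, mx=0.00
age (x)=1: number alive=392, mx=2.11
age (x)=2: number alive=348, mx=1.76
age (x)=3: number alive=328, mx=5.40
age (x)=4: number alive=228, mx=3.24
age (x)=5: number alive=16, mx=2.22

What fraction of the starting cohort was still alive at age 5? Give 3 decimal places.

0.040

l_5 = n_5/n_0 = 16/400 = 0.04 → 0.040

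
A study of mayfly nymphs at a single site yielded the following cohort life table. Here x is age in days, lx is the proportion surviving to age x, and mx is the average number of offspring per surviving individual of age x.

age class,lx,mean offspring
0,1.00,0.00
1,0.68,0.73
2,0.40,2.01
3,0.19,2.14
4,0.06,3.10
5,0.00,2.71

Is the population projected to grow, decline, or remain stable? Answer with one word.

R0 = Σ lx·mx = 0 + 0.4964 + 0.804 + 0.4066 + 0.186 + 0 = 1.893
R0 > 1, so the population is growing.

growing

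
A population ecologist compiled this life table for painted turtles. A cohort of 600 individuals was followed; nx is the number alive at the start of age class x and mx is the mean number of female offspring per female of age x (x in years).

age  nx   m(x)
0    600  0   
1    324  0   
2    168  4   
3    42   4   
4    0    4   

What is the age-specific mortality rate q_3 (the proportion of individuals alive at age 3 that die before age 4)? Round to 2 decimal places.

1.00

lx = nx/n0 = nx/600: 1, 0.54, 0.28, 0.07, 0
q_3 = (l_3 − l_4) / l_3 = (0.07 − 0) / 0.07
     = 0.07 / 0.07 = 1 → 1.00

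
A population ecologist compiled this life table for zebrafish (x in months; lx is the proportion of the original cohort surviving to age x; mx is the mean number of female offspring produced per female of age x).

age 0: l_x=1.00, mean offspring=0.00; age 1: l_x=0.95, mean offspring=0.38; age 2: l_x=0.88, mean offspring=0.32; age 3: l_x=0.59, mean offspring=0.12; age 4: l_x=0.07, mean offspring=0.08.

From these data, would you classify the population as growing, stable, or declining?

R0 = Σ lx·mx = 0 + 0.361 + 0.2816 + 0.0708 + 0.0056 = 0.719
R0 < 1, so the population is declining.

declining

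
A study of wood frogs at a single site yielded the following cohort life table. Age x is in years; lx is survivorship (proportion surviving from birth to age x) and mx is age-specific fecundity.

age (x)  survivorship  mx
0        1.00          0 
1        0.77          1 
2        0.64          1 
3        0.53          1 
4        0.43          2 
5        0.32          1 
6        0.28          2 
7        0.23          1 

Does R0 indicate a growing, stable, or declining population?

growing

R0 = Σ lx·mx = 0 + 0.77 + 0.64 + 0.53 + 0.86 + 0.32 + 0.56 + 0.23 = 3.91
R0 > 1, so the population is growing.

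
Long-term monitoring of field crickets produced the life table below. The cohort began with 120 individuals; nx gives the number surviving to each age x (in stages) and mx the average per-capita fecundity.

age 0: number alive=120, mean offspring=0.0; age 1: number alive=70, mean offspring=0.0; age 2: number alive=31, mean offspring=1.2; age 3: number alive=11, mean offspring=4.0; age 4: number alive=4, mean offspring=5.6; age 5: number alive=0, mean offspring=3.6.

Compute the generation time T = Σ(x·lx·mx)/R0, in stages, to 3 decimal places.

lx = nx/n0 = nx/120: 1, 0.58333…, 0.25833…, 0.09167…, 0.03333…, 0
lx·mx: 0, 0, 0.31…, 0.366667…, 0.186667…, 0 → R0 = 0.863333…
x·lx·mx: 0, 0, 0.62…, 1.1…, 0.746667…, 0 → Σ = 2.466667…
T = 2.466667… / 0.863333… = 2.857143… → 2.857

2.857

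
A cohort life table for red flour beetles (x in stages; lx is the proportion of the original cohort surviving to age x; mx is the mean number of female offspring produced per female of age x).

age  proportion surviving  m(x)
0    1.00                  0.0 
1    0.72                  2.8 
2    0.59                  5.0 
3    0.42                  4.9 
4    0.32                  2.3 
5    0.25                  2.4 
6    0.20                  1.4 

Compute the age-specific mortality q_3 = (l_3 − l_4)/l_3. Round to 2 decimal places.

q_3 = (l_3 − l_4) / l_3 = (0.42 − 0.32) / 0.42
     = 0.1 / 0.42 = 0.238095… → 0.24

0.24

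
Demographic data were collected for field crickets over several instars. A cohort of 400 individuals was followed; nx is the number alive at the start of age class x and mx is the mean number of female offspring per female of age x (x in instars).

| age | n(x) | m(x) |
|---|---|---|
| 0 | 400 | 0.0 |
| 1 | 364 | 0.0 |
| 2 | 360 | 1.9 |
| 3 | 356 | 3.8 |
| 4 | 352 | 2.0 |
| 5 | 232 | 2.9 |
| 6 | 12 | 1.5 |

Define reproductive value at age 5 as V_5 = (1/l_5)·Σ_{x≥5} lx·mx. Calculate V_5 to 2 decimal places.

lx = nx/n0 = nx/400: 1, 0.91, 0.9, 0.89, 0.88, 0.58, 0.03
lx·mx for x ≥ 5: 1.682, 0.045 → sum = 1.727
V_5 = 1.727 / l_5 = 1.727 / 0.58 = 2.977586… → 2.98

2.98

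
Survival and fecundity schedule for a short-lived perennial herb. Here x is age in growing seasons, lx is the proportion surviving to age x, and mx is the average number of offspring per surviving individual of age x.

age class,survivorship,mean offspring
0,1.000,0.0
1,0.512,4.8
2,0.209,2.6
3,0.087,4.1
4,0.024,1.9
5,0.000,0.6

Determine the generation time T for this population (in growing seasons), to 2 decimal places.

lx·mx: 0, 2.4576, 0.5434, 0.3567, 0.0456, 0 → R0 = 3.4033
x·lx·mx: 0, 2.4576, 1.0868, 1.0701, 0.1824, 0 → Σ = 4.7969
T = 4.7969 / 3.4033 = 1.409485… → 1.41

1.41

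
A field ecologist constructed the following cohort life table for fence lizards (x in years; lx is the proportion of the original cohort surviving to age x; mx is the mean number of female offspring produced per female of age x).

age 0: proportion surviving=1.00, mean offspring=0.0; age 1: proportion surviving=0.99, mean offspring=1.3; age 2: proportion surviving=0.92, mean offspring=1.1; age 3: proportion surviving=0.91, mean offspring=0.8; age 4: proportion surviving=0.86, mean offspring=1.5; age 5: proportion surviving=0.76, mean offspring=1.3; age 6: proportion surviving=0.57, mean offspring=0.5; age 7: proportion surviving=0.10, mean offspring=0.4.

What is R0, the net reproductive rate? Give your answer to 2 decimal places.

5.63

lx·mx by age: 0, 1.287, 1.012, 0.728, 1.29, 0.988, 0.285, 0.04
R0 = Σ lx·mx = 5.63 → 5.63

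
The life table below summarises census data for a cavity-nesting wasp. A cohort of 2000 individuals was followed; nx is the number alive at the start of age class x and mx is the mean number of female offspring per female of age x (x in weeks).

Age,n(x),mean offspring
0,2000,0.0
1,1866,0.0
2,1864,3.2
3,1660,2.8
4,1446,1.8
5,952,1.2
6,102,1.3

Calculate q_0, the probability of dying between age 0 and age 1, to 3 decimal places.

0.067

lx = nx/n0 = nx/2000: 1, 0.933, 0.932, 0.83, 0.723, 0.476, 0.051
q_0 = (l_0 − l_1) / l_0 = (1 − 0.933) / 1
     = 0.067 / 1 = 0.067 → 0.067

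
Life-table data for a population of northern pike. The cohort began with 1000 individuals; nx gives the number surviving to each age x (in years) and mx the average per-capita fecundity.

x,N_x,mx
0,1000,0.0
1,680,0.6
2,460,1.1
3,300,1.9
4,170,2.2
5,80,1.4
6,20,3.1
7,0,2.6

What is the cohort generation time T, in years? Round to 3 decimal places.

2.735

lx = nx/n0 = nx/1000: 1, 0.68, 0.46, 0.3, 0.17, 0.08, 0.02, 0
lx·mx: 0, 0.408, 0.506, 0.57, 0.374, 0.112, 0.062, 0 → R0 = 2.032
x·lx·mx: 0, 0.408, 1.012, 1.71, 1.496, 0.56, 0.372, 0 → Σ = 5.558
T = 5.558 / 2.032 = 2.735236… → 2.735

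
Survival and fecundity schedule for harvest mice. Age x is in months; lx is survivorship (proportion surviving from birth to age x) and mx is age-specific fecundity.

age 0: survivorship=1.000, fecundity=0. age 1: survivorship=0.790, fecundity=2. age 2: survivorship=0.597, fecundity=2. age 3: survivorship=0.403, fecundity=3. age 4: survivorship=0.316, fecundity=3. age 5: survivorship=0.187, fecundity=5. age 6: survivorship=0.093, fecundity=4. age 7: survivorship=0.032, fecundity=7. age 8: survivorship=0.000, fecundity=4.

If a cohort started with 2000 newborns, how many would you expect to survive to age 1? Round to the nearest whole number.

1580

Expected survivors = N0 · l_1 = 2000 × 0.790 = 1580 → 1580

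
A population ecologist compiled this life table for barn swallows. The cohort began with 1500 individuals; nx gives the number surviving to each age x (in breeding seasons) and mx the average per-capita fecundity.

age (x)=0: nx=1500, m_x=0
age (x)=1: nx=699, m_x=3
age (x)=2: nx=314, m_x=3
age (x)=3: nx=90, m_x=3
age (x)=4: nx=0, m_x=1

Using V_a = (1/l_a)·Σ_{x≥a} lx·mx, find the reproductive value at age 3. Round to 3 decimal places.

3.000

lx = nx/n0 = nx/1500: 1, 0.466, 0.20933…, 0.06, 0
lx·mx for x ≥ 3: 0.18, 0 → sum = 0.18
V_3 = 0.18 / l_3 = 0.18 / 0.06 = 3 → 3.000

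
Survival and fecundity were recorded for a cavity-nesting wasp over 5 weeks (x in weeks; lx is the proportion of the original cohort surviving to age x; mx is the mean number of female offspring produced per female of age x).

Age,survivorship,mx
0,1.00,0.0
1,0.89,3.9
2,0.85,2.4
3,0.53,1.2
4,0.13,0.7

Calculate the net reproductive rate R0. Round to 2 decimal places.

lx·mx by age: 0, 3.471, 2.04, 0.636, 0.091
R0 = Σ lx·mx = 6.238 → 6.24

6.24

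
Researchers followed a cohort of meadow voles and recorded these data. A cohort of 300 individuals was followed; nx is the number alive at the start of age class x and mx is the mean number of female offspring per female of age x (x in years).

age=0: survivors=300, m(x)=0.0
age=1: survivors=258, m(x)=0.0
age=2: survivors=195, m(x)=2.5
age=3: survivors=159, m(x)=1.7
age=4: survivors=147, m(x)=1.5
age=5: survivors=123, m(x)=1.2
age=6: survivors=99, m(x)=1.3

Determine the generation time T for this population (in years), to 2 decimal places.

3.33

lx = nx/n0 = nx/300: 1, 0.86, 0.65, 0.53, 0.49, 0.41, 0.33
lx·mx: 0, 0, 1.625, 0.901, 0.735, 0.492, 0.429 → R0 = 4.182
x·lx·mx: 0, 0, 3.25, 2.703, 2.94, 2.46, 2.574 → Σ = 13.927
T = 13.927 / 4.182 = 3.330225… → 3.33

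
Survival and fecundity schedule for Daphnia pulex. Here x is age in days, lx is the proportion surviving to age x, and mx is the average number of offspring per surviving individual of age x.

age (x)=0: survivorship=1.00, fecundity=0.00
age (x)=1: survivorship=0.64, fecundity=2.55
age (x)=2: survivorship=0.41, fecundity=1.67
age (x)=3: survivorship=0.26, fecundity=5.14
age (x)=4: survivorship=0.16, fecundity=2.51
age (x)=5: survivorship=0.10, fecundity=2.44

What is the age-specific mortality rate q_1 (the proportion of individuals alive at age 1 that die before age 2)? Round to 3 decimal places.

q_1 = (l_1 − l_2) / l_1 = (0.64 − 0.41) / 0.64
     = 0.23 / 0.64 = 0.359375 → 0.359

0.359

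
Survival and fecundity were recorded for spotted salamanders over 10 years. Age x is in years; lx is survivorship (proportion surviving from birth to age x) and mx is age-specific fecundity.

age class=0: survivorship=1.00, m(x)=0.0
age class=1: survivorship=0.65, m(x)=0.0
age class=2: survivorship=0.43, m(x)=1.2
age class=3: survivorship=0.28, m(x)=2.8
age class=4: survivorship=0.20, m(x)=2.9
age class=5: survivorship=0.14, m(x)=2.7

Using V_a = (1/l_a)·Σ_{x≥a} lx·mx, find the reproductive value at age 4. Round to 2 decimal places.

lx·mx for x ≥ 4: 0.58, 0.378 → sum = 0.958
V_4 = 0.958 / l_4 = 0.958 / 0.2 = 4.79 → 4.79

4.79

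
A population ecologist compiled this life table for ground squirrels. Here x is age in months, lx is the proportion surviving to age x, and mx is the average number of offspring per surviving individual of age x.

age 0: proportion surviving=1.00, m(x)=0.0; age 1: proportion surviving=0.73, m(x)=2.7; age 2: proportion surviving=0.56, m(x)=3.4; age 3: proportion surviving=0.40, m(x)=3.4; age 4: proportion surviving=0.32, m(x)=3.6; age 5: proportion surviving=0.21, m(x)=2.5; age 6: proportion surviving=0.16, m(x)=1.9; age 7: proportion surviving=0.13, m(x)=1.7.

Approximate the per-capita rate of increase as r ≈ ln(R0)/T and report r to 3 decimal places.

0.729

R0 = Σ lx·mx = 0 + 1.971 + 1.904 + 1.36 + 1.152 + 0.525 + 0.304 + 0.221 = 7.437
Σ x·lx·mx = 20.463; T = 20.463/7.437 = 2.75151…
r ≈ ln(R0)/T = ln(7.437)/2.75151… = 0.72922… → 0.729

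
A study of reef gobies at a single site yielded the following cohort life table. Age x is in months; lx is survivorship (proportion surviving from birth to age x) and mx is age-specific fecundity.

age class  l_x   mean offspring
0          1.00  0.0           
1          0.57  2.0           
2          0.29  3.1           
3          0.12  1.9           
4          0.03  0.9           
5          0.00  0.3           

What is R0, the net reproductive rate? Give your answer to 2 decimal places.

2.29

lx·mx by age: 0, 1.14, 0.899, 0.228, 0.027, 0
R0 = Σ lx·mx = 2.294 → 2.29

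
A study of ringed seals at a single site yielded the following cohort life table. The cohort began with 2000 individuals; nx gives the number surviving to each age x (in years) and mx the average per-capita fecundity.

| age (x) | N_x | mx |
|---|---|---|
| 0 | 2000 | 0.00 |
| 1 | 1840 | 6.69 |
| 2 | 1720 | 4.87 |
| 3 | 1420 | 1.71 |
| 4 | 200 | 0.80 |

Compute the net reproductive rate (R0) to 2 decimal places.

11.64

lx = nx/n0 = nx/2000: 1, 0.92, 0.86, 0.71, 0.1
lx·mx by age: 0, 6.1548, 4.1882, 1.2141, 0.08
R0 = Σ lx·mx = 11.6371 → 11.64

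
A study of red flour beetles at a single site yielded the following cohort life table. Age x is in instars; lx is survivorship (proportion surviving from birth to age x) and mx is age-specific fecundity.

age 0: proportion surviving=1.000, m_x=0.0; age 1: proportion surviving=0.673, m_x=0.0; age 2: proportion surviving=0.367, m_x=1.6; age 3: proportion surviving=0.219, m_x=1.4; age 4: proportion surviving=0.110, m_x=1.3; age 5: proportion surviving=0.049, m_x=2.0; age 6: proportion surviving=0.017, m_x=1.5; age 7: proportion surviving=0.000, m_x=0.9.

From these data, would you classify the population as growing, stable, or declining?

growing

R0 = Σ lx·mx = 0 + 0 + 0.5872 + 0.3066 + 0.143 + 0.098 + 0.0255 + 0 = 1.1603
R0 > 1, so the population is growing.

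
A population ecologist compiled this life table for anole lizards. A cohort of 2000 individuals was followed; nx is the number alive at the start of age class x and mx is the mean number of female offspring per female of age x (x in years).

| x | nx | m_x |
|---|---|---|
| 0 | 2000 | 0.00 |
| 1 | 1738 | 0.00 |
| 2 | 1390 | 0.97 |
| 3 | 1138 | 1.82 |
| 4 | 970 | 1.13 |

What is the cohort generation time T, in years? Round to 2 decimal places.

2.94

lx = nx/n0 = nx/2000: 1, 0.869, 0.695, 0.569, 0.485
lx·mx: 0, 0, 0.67415, 1.03558, 0.54805 → R0 = 2.25778
x·lx·mx: 0, 0, 1.3483, 3.10674, 2.1922 → Σ = 6.64724
T = 6.64724 / 2.25778 = 2.944149… → 2.94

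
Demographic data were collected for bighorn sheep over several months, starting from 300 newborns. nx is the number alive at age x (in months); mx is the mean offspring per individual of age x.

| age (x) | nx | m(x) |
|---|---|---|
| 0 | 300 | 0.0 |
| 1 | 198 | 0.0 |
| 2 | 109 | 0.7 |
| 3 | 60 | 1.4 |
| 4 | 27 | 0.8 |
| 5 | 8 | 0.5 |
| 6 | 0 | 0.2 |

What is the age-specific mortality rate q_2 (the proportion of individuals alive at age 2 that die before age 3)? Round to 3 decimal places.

0.450

lx = nx/n0 = nx/300: 1, 0.66, 0.36333…, 0.2, 0.09, 0.02667…, 0
q_2 = (l_2 − l_3) / l_2 = (0.363333… − 0.2) / 0.363333…
     = 0.163333… / 0.363333… = 0.449541… → 0.450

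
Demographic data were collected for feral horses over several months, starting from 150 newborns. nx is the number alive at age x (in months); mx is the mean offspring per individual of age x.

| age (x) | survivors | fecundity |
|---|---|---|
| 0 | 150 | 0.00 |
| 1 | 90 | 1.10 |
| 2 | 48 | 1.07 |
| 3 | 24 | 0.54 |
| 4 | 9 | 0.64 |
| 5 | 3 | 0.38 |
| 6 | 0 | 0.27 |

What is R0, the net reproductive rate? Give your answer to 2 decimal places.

1.13

lx = nx/n0 = nx/150: 1, 0.6, 0.32, 0.16, 0.06, 0.02, 0
lx·mx by age: 0, 0.66, 0.3424, 0.0864, 0.0384, 0.0076, 0
R0 = Σ lx·mx = 1.1348 → 1.13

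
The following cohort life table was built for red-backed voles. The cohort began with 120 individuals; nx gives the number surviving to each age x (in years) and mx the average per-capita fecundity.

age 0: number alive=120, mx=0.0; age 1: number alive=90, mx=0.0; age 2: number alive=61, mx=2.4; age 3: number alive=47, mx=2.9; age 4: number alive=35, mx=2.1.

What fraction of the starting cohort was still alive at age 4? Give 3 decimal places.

0.292

l_4 = n_4/n_0 = 35/120 = 0.291667… → 0.292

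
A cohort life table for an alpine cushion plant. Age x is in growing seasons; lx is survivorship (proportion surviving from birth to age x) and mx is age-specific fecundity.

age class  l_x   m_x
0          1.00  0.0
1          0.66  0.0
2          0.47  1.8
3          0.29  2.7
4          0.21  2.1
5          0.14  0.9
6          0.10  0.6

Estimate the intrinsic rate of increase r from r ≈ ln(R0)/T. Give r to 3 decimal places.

R0 = Σ lx·mx = 0 + 0 + 0.846 + 0.783 + 0.441 + 0.126 + 0.06 = 2.256
Σ x·lx·mx = 6.795; T = 6.795/2.256 = 3.01197…
r ≈ ln(R0)/T = ln(2.256)/3.01197… = 0.27012… → 0.270

0.270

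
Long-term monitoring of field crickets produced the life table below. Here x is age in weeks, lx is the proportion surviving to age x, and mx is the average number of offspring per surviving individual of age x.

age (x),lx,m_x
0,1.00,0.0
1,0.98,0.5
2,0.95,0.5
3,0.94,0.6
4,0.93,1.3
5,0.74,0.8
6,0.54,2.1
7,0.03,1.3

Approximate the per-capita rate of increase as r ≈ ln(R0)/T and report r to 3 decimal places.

R0 = Σ lx·mx = 0 + 0.49 + 0.475 + 0.564 + 1.209 + 0.592 + 1.134 + 0.039 = 4.503
Σ x·lx·mx = 18.005; T = 18.005/4.503 = 3.99845…
r ≈ ln(R0)/T = ln(4.503)/3.99845… = 0.37633… → 0.376

0.376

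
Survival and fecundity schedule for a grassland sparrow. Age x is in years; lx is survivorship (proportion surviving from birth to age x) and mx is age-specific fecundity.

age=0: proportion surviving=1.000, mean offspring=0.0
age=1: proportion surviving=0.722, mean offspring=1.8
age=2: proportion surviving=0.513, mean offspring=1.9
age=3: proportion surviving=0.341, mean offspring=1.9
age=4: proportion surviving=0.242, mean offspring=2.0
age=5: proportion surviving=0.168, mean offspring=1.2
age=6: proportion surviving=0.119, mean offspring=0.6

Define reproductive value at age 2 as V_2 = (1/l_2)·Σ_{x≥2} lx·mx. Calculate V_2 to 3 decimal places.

4.639

lx·mx for x ≥ 2: 0.9747, 0.6479, 0.484, 0.2016, 0.0714 → sum = 2.3796
V_2 = 2.3796 / l_2 = 2.3796 / 0.513 = 4.638596… → 4.639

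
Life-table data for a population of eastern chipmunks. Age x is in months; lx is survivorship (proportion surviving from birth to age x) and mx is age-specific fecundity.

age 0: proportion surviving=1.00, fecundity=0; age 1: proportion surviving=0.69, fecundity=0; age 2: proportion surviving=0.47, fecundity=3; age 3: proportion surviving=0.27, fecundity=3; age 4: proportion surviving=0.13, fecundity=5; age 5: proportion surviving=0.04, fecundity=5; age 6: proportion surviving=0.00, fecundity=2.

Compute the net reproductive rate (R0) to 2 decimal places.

lx·mx by age: 0, 0, 1.41, 0.81, 0.65, 0.2, 0
R0 = Σ lx·mx = 3.07 → 3.07

3.07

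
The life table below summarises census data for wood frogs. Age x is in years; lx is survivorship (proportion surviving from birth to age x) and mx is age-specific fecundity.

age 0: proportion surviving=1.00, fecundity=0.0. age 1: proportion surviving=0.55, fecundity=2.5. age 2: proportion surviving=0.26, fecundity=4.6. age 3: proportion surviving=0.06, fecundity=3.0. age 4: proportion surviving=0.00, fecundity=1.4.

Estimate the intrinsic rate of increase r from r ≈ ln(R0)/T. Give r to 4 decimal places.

R0 = Σ lx·mx = 0 + 1.375 + 1.196 + 0.18 + 0 = 2.751
Σ x·lx·mx = 4.307; T = 4.307/2.751 = 1.56561…
r ≈ ln(R0)/T = ln(2.751)/1.56561… = 0.64637… → 0.6464

0.6464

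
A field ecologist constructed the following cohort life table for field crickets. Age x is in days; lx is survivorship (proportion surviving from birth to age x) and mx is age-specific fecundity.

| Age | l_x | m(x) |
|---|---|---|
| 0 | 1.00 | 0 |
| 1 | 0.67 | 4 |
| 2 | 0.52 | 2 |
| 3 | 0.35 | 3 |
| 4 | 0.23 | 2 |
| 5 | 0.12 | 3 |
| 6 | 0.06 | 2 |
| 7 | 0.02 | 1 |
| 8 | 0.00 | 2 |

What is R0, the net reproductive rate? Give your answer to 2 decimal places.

5.73

lx·mx by age: 0, 2.68, 1.04, 1.05, 0.46, 0.36, 0.12, 0.02, 0
R0 = Σ lx·mx = 5.73 → 5.73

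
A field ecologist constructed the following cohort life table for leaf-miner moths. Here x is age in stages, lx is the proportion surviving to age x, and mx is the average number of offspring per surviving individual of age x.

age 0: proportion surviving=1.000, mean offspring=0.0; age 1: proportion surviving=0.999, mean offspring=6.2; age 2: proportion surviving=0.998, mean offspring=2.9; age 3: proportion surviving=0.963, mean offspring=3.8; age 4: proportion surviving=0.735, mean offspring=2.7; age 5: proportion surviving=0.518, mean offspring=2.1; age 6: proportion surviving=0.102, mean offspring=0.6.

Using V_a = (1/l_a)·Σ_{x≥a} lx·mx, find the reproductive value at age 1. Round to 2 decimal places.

lx·mx for x ≥ 1: 6.1938, 2.8942, 3.6594, 1.9845, 1.0878, 0.0612 → sum = 15.8809
V_1 = 15.8809 / l_1 = 15.8809 / 0.999 = 15.896797… → 15.90

15.90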